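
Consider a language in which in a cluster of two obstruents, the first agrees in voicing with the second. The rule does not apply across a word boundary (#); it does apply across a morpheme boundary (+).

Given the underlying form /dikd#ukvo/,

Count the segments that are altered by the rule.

/k/ before /d/ (voiced) → [g]
/k/ before /v/ (voiced) → [g]
2 segments change.

2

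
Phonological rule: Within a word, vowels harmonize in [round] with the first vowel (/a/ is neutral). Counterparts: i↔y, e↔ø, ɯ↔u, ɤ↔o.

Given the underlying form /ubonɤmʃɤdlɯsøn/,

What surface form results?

/ɤ/ harmonizes with /u/ ([+round]) → [o]
/ɤ/ harmonizes with /u/ ([+round]) → [o]
/ɯ/ harmonizes with /u/ ([+round]) → [u]

[ubonomʃodlusøn]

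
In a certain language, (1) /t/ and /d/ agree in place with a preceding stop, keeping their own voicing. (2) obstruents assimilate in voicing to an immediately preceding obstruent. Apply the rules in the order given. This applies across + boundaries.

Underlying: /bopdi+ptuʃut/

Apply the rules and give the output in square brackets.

[boppi+ppuʃut]

Rule 1: /d/ after /p/ (labial) → [b]
Rule 1: /t/ after /p/ (labial) → [p]
After rule 1: bopbi+ppuʃut
Rule 2: /b/ after /p/ (voiceless) → [p]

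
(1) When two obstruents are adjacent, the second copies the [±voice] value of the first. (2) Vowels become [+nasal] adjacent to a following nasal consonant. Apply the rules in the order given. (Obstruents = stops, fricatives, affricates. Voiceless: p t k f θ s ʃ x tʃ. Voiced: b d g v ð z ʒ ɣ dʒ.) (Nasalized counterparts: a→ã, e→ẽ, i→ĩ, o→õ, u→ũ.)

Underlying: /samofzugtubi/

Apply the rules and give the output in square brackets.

Rule 1: /z/ after /f/ (voiceless) → [s]
Rule 1: /t/ after /g/ (voiced) → [d]
After rule 1: samofsugdubi
Rule 2: /a/ before nasal /m/ → [ã]

[sãmofsugdubi]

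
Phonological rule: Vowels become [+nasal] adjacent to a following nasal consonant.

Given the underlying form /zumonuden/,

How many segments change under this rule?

/u/ before nasal /m/ → [ũ]
/o/ before nasal /n/ → [õ]
/e/ before nasal /n/ → [ẽ]
3 segments change.

3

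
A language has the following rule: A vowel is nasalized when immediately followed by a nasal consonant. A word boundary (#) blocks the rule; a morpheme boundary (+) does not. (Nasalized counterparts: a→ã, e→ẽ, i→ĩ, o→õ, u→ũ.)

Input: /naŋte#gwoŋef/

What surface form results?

/a/ before nasal /ŋ/ → [ã]
/o/ before nasal /ŋ/ → [õ]

[nãŋte#gwõŋef]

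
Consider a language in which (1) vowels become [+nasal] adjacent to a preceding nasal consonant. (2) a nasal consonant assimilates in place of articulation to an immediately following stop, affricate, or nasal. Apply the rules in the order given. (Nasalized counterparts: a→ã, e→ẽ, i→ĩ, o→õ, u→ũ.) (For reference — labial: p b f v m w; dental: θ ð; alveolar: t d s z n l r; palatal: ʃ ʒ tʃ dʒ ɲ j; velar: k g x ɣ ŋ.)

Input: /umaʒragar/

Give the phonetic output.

Rule 1: /a/ after nasal /m/ → [ã]
After rule 1: umãʒragar
Rule 2: no segment meets the rule's conditions; no change.

[umãʒragar]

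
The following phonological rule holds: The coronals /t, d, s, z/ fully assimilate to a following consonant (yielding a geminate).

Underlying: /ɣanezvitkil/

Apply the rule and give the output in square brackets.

/z/ before /v/ → [v] (total assimilation)
/t/ before /k/ → [k] (total assimilation)

[ɣanevvikkil]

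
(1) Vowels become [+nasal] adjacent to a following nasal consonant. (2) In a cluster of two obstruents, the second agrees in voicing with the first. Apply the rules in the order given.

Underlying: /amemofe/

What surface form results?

Rule 1: /a/ before nasal /m/ → [ã]
Rule 1: /e/ before nasal /m/ → [ẽ]
After rule 1: ãmẽmofe
Rule 2: no segment meets the rule's conditions; no change.

[ãmẽmofe]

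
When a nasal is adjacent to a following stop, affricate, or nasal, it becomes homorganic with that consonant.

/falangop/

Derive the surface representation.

[falaŋgop]

/n/ before /g/ (velar) → [ŋ]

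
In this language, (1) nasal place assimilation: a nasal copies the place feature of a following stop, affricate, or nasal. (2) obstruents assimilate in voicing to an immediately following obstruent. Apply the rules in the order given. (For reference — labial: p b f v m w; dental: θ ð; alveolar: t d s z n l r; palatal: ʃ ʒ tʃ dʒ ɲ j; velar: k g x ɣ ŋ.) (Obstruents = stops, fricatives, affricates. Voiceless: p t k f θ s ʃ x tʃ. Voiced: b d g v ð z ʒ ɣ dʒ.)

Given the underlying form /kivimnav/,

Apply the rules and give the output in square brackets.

[kivinnav]

Rule 1: /m/ before /n/ (alveolar) → [n]
After rule 1: kivinnav
Rule 2: no segment meets the rule's conditions; no change.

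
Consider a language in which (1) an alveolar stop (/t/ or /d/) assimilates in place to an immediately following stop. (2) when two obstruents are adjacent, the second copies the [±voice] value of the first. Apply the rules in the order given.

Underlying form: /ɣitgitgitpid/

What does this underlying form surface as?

[ɣikkikkippid]

Rule 1: /t/ before /g/ (velar) → [k]
Rule 1: /t/ before /g/ (velar) → [k]
Rule 1: /t/ before /p/ (labial) → [p]
After rule 1: ɣikgikgippid
Rule 2: /g/ after /k/ (voiceless) → [k]
Rule 2: /g/ after /k/ (voiceless) → [k]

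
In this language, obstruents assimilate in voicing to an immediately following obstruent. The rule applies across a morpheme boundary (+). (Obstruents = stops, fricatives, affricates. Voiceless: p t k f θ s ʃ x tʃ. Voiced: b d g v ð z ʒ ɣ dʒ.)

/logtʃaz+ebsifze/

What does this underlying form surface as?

/g/ before /tʃ/ (voiceless) → [k]
/b/ before /s/ (voiceless) → [p]
/f/ before /z/ (voiced) → [v]

[loktʃaz+epsivze]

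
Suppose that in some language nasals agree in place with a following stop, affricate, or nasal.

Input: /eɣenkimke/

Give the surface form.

/n/ before /k/ (velar) → [ŋ]
/m/ before /k/ (velar) → [ŋ]

[eɣeŋkiŋke]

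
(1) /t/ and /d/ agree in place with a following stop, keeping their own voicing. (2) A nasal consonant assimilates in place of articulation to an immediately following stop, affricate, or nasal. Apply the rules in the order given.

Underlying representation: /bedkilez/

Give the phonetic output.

[begkilez]

Rule 1: /d/ before /k/ (velar) → [g]
After rule 1: begkilez
Rule 2: no segment meets the rule's conditions; no change.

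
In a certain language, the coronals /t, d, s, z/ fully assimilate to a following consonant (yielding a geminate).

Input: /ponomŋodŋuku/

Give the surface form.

[ponomŋoŋŋuku]

/d/ before /ŋ/ → [ŋ] (total assimilation)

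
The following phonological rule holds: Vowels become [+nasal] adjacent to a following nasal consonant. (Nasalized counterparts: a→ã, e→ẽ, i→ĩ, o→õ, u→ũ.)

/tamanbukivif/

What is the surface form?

[tãmãnbukivif]

/a/ before nasal /m/ → [ã]
/a/ before nasal /n/ → [ã]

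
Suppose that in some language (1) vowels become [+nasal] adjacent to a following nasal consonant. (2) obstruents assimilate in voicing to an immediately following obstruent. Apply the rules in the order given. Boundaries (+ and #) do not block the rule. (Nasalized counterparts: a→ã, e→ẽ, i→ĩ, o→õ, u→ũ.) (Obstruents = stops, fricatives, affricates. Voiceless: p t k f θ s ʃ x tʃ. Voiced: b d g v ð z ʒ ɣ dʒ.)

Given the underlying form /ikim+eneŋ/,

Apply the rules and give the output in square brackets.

[ikĩm+ẽnẽŋ]

Rule 1: /i/ before nasal /m/ → [ĩ]
Rule 1: /e/ before nasal /n/ → [ẽ]
Rule 1: /e/ before nasal /ŋ/ → [ẽ]
After rule 1: ikĩm+ẽnẽŋ
Rule 2: no segment meets the rule's conditions; no change.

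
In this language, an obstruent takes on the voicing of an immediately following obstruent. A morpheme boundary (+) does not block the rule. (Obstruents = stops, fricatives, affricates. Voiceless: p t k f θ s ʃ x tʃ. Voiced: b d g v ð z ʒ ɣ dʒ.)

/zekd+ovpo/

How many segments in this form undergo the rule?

2

/k/ before /d/ (voiced) → [g]
/v/ before /p/ (voiceless) → [f]
2 segments change.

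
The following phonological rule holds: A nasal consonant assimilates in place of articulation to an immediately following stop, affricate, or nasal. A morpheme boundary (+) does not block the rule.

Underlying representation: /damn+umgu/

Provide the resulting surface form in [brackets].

[dann+uŋgu]

/m/ before /n/ (alveolar) → [n]
/m/ before /g/ (velar) → [ŋ]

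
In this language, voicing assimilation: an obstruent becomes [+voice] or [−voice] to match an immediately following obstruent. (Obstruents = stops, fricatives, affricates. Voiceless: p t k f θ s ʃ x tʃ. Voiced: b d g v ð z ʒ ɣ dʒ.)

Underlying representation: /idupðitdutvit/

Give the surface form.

/p/ before /ð/ (voiced) → [b]
/t/ before /d/ (voiced) → [d]
/t/ before /v/ (voiced) → [d]

[idubðiddudvit]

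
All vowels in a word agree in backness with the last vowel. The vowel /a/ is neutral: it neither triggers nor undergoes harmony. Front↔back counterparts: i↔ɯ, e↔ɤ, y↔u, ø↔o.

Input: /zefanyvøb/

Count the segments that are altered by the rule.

No segment meets the rule's conditions.

0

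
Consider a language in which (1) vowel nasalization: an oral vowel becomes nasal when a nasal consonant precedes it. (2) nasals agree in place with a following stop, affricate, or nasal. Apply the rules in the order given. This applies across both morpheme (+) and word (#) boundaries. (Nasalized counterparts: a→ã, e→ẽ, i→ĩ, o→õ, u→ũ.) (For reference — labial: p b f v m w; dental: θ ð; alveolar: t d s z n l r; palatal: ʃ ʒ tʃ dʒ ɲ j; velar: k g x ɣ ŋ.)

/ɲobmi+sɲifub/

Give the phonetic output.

[ɲõbmĩ+sɲĩfub]

Rule 1: /o/ after nasal /ɲ/ → [õ]
Rule 1: /i/ after nasal /m/ → [ĩ]
Rule 1: /i/ after nasal /ɲ/ → [ĩ]
After rule 1: ɲõbmĩ+sɲĩfub
Rule 2: no segment meets the rule's conditions; no change.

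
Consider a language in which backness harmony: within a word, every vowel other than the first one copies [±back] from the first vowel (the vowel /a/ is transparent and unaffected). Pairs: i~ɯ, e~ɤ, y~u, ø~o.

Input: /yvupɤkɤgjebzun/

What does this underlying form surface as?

/u/ harmonizes with /y/ ([-back]) → [y]
/ɤ/ harmonizes with /y/ ([-back]) → [e]
/ɤ/ harmonizes with /y/ ([-back]) → [e]
/u/ harmonizes with /y/ ([-back]) → [y]

[yvypekegjebzyn]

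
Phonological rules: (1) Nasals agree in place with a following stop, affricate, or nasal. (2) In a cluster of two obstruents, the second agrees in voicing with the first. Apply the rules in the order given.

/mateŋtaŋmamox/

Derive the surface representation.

[matentammamox]

Rule 1: /ŋ/ before /t/ (alveolar) → [n]
Rule 1: /ŋ/ before /m/ (labial) → [m]
After rule 1: matentammamox
Rule 2: no segment meets the rule's conditions; no change.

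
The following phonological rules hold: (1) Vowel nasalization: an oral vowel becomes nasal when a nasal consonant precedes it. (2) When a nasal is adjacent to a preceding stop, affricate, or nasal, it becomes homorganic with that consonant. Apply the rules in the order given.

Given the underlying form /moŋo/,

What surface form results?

Rule 1: /o/ after nasal /m/ → [õ]
Rule 1: /o/ after nasal /ŋ/ → [õ]
After rule 1: mõŋõ
Rule 2: no segment meets the rule's conditions; no change.

[mõŋõ]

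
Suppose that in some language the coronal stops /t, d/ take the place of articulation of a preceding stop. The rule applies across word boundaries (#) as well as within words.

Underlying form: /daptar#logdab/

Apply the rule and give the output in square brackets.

[dappar#loggab]

/t/ after /p/ (labial) → [p]
/d/ after /g/ (velar) → [g]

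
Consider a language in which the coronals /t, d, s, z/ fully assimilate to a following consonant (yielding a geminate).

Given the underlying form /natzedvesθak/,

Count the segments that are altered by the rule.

3

/t/ before /z/ → [z] (total assimilation)
/d/ before /v/ → [v] (total assimilation)
/s/ before /θ/ → [θ] (total assimilation)
3 segments change.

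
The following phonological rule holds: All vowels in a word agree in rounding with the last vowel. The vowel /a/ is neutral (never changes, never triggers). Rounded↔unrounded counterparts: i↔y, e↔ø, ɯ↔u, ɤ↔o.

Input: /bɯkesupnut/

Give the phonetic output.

/ɯ/ harmonizes with /u/ ([+round]) → [u]
/e/ harmonizes with /u/ ([+round]) → [ø]

[bukøsupnut]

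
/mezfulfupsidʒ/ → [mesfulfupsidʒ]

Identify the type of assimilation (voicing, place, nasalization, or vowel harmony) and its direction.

/z/→[s].
Each target copies a feature from the following segment, so the direction is regressive.

voicing assimilation, regressive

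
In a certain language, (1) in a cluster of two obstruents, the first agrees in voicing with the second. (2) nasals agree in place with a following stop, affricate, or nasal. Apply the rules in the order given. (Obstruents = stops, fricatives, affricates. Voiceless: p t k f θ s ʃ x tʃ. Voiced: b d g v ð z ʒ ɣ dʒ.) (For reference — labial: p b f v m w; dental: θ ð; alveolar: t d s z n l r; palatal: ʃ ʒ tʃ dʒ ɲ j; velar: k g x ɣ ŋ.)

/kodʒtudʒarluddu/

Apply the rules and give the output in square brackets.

Rule 1: /dʒ/ before /t/ (voiceless) → [tʃ]
After rule 1: kotʃtudʒarluddu
Rule 2: no segment meets the rule's conditions; no change.

[kotʃtudʒarluddu]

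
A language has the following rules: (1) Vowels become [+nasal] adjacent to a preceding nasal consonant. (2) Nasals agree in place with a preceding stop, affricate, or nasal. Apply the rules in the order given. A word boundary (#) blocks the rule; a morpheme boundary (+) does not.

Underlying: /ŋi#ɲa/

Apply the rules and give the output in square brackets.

Rule 1: /i/ after nasal /ŋ/ → [ĩ]
Rule 1: /a/ after nasal /ɲ/ → [ã]
After rule 1: ŋĩ#ɲã
Rule 2: no segment meets the rule's conditions; no change.

[ŋĩ#ɲã]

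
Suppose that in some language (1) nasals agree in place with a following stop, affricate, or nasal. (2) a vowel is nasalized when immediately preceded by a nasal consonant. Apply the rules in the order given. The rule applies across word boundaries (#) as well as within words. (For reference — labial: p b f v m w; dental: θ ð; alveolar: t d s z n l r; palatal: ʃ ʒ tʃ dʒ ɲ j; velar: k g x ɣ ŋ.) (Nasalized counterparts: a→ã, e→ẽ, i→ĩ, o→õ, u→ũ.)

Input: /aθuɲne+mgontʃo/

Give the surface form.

[aθunnẽ+ŋgoɲtʃo]

Rule 1: /ɲ/ before /n/ (alveolar) → [n]
Rule 1: /m/ before /g/ (velar) → [ŋ]
Rule 1: /n/ before /tʃ/ (palatal) → [ɲ]
After rule 1: aθunne+ŋgoɲtʃo
Rule 2: /e/ after nasal /n/ → [ẽ]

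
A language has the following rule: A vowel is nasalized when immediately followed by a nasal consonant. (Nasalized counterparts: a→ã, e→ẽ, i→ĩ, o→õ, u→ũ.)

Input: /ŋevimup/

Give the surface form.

[ŋevĩmup]

/i/ before nasal /m/ → [ĩ]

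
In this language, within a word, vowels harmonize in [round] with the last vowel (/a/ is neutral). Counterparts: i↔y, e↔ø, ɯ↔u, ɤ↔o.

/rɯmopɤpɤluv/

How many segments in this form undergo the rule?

/ɯ/ harmonizes with /u/ ([+round]) → [u]
/ɤ/ harmonizes with /u/ ([+round]) → [o]
/ɤ/ harmonizes with /u/ ([+round]) → [o]
3 segments change.

3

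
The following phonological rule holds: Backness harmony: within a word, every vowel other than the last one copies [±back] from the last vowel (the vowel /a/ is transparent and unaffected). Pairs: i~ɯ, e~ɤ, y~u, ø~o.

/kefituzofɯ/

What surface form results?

[kɤfɯtuzofɯ]

/e/ harmonizes with /ɯ/ ([+back]) → [ɤ]
/i/ harmonizes with /ɯ/ ([+back]) → [ɯ]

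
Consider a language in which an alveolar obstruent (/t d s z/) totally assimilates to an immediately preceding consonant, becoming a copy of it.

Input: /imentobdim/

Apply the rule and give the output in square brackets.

/t/ after /n/ → [n] (total assimilation)
/d/ after /b/ → [b] (total assimilation)

[imennobbim]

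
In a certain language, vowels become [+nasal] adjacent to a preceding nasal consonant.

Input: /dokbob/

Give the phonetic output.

no segment meets the rule's conditions; no change.

[dokbob]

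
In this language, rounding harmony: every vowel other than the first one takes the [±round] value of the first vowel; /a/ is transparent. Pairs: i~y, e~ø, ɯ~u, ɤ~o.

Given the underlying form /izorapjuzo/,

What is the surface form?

/o/ harmonizes with /i/ ([-round]) → [ɤ]
/u/ harmonizes with /i/ ([-round]) → [ɯ]
/o/ harmonizes with /i/ ([-round]) → [ɤ]

[izɤrapjɯzɤ]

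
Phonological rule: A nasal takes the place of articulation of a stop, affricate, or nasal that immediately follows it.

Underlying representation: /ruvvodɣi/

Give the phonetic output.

[ruvvodɣi]

no segment meets the rule's conditions; no change.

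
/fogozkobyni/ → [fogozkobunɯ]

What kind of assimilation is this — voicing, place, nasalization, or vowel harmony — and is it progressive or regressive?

/y/→[u] /i/→[ɯ].
Vowels agree with the first vowel, so the harmony is progressive.

vowel harmony, progressive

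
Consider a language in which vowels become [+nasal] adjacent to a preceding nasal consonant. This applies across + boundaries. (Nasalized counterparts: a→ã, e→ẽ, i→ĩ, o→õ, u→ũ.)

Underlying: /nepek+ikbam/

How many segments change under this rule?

1

/e/ after nasal /n/ → [ẽ]
1 segment changes.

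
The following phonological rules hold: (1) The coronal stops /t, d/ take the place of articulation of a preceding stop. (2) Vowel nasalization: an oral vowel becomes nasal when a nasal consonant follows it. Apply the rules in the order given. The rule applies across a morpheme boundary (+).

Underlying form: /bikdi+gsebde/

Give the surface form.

Rule 1: /d/ after /k/ (velar) → [g]
Rule 1: /d/ after /b/ (labial) → [b]
After rule 1: bikgi+gsebbe
Rule 2: no segment meets the rule's conditions; no change.

[bikgi+gsebbe]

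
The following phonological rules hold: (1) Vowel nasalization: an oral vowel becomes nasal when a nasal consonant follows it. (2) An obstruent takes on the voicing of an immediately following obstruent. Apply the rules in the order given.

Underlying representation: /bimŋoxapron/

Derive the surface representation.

Rule 1: /i/ before nasal /m/ → [ĩ]
Rule 1: /o/ before nasal /n/ → [õ]
After rule 1: bĩmŋoxaprõn
Rule 2: no segment meets the rule's conditions; no change.

[bĩmŋoxaprõn]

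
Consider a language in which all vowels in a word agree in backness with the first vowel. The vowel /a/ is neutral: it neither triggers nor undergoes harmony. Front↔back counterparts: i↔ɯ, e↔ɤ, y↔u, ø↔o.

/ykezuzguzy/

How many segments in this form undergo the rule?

2

/u/ harmonizes with /y/ ([-back]) → [y]
/u/ harmonizes with /y/ ([-back]) → [y]
2 segments change.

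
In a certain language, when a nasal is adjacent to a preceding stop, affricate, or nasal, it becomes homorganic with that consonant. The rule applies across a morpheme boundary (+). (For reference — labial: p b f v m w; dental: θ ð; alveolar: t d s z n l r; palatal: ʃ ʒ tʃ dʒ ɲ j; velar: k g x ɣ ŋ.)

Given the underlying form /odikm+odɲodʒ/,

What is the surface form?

/m/ after /k/ (velar) → [ŋ]
/ɲ/ after /d/ (alveolar) → [n]

[odikŋ+odnodʒ]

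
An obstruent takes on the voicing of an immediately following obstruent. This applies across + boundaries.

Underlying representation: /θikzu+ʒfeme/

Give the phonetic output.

/k/ before /z/ (voiced) → [g]
/ʒ/ before /f/ (voiceless) → [ʃ]

[θigzu+ʃfeme]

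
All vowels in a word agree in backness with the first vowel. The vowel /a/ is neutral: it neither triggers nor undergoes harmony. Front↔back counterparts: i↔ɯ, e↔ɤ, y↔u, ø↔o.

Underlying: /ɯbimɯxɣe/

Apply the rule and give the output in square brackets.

[ɯbɯmɯxɣɤ]

/i/ harmonizes with /ɯ/ ([+back]) → [ɯ]
/e/ harmonizes with /ɯ/ ([+back]) → [ɤ]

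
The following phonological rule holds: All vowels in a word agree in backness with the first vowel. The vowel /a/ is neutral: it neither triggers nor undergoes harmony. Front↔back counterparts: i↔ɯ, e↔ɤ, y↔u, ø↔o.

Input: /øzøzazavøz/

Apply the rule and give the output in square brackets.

[øzøzazavøz]

no segment meets the rule's conditions; no change.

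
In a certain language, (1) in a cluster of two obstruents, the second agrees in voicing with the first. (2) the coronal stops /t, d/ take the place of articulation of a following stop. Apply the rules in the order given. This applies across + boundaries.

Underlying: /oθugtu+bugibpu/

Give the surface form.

Rule 1: /t/ after /g/ (voiced) → [d]
Rule 1: /p/ after /b/ (voiced) → [b]
After rule 1: oθugdu+bugibbu
Rule 2: no segment meets the rule's conditions; no change.

[oθugdu+bugibbu]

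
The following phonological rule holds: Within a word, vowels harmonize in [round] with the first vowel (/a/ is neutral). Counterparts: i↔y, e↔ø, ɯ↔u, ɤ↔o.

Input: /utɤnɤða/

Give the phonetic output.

[utonoða]

/ɤ/ harmonizes with /u/ ([+round]) → [o]
/ɤ/ harmonizes with /u/ ([+round]) → [o]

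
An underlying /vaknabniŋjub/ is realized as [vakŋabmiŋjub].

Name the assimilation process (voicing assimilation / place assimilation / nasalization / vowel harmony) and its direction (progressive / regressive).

place assimilation, progressive

/n/→[ŋ] /n/→[m].
Each target copies a feature from the preceding segment, so the direction is progressive.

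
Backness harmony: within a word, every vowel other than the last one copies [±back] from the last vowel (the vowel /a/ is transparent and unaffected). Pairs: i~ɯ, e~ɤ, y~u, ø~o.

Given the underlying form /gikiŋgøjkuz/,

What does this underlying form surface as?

[gɯkɯŋgojkuz]

/i/ harmonizes with /u/ ([+back]) → [ɯ]
/i/ harmonizes with /u/ ([+back]) → [ɯ]
/ø/ harmonizes with /u/ ([+back]) → [o]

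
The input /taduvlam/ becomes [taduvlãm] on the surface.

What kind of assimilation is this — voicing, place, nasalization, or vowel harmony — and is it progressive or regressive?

nasalization, regressive

/a/→[ã].
Each target copies a feature from the following segment, so the direction is regressive.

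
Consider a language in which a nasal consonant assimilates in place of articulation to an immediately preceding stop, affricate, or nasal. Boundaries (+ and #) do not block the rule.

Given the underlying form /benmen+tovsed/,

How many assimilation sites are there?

1

/m/ after /n/ (alveolar) → [n]
1 segment changes.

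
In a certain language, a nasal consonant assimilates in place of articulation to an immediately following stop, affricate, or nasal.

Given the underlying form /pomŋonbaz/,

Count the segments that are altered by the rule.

/m/ before /ŋ/ (velar) → [ŋ]
/n/ before /b/ (labial) → [m]
2 segments change.

2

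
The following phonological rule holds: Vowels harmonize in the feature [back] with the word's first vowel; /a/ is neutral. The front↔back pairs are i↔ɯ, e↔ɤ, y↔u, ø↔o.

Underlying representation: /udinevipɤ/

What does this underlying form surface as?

[udɯnɤvɯpɤ]

/i/ harmonizes with /u/ ([+back]) → [ɯ]
/e/ harmonizes with /u/ ([+back]) → [ɤ]
/i/ harmonizes with /u/ ([+back]) → [ɯ]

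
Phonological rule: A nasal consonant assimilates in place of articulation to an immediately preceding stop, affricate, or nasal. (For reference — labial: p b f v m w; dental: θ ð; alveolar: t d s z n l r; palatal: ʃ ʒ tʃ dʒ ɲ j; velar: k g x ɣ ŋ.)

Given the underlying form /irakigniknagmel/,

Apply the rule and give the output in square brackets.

[irakigŋikŋagŋel]

/n/ after /g/ (velar) → [ŋ]
/n/ after /k/ (velar) → [ŋ]
/m/ after /g/ (velar) → [ŋ]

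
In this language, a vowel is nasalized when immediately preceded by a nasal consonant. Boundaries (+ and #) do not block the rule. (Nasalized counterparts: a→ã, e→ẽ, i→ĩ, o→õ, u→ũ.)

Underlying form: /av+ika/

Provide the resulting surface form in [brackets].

no segment meets the rule's conditions; no change.

[av+ika]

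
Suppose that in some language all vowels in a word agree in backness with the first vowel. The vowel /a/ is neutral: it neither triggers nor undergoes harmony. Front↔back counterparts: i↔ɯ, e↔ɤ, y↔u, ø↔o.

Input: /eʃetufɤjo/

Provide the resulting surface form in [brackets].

[eʃetyfejø]

/u/ harmonizes with /e/ ([-back]) → [y]
/ɤ/ harmonizes with /e/ ([-back]) → [e]
/o/ harmonizes with /e/ ([-back]) → [ø]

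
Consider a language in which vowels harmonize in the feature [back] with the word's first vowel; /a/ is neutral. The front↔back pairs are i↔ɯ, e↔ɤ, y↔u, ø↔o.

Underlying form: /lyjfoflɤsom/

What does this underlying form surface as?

[lyjføflesøm]

/o/ harmonizes with /y/ ([-back]) → [ø]
/ɤ/ harmonizes with /y/ ([-back]) → [e]
/o/ harmonizes with /y/ ([-back]) → [ø]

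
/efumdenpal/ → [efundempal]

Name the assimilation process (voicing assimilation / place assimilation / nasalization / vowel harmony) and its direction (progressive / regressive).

place assimilation, regressive

/m/→[n] /n/→[m].
Each target copies a feature from the following segment, so the direction is regressive.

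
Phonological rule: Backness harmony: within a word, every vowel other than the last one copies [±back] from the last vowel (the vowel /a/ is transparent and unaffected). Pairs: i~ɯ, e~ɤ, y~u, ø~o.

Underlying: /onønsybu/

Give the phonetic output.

[ononsubu]

/ø/ harmonizes with /u/ ([+back]) → [o]
/y/ harmonizes with /u/ ([+back]) → [u]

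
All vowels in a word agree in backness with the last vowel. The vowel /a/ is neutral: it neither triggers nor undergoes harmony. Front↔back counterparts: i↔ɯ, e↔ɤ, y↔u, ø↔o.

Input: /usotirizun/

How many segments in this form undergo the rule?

2

/i/ harmonizes with /u/ ([+back]) → [ɯ]
/i/ harmonizes with /u/ ([+back]) → [ɯ]
2 segments change.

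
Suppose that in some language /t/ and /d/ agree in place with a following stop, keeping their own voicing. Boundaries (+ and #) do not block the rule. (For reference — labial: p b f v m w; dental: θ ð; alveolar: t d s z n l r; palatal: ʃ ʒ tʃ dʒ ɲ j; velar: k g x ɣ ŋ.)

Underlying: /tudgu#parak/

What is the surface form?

[tuggu#parak]

/d/ before /g/ (velar) → [g]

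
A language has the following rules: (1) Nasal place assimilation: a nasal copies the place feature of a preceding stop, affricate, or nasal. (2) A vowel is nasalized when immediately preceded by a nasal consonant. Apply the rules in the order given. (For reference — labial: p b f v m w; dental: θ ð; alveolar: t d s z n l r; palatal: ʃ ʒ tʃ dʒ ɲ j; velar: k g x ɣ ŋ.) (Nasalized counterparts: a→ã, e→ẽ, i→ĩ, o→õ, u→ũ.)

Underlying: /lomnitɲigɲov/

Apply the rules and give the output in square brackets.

Rule 1: /n/ after /m/ (labial) → [m]
Rule 1: /ɲ/ after /t/ (alveolar) → [n]
Rule 1: /ɲ/ after /g/ (velar) → [ŋ]
After rule 1: lommitnigŋov
Rule 2: /i/ after nasal /m/ → [ĩ]
Rule 2: /i/ after nasal /n/ → [ĩ]
Rule 2: /o/ after nasal /ŋ/ → [õ]

[lommĩtnĩgŋõv]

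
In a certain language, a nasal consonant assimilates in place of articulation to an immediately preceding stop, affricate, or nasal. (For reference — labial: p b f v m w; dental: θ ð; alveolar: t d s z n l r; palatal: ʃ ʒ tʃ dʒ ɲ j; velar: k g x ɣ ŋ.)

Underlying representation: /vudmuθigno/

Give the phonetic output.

/m/ after /d/ (alveolar) → [n]
/n/ after /g/ (velar) → [ŋ]

[vudnuθigŋo]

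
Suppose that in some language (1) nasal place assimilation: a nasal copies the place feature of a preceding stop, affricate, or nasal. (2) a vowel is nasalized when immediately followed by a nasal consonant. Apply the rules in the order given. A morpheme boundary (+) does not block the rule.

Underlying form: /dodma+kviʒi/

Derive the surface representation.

Rule 1: /m/ after /d/ (alveolar) → [n]
After rule 1: dodna+kviʒi
Rule 2: no segment meets the rule's conditions; no change.

[dodna+kviʒi]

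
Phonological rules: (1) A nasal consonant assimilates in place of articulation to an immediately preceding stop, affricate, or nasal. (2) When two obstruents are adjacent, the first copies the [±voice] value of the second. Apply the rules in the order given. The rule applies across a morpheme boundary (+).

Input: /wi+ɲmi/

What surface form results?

Rule 1: /m/ after /ɲ/ (palatal) → [ɲ]
After rule 1: wi+ɲɲi
Rule 2: no segment meets the rule's conditions; no change.

[wi+ɲɲi]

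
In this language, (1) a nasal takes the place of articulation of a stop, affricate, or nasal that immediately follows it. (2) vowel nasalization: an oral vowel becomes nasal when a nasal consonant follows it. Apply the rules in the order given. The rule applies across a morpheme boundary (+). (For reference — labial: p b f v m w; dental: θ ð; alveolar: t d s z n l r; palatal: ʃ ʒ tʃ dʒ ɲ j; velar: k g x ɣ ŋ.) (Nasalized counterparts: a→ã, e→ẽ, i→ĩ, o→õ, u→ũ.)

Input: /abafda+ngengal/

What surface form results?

Rule 1: /n/ before /g/ (velar) → [ŋ]
Rule 1: /n/ before /g/ (velar) → [ŋ]
After rule 1: abafda+ŋgeŋgal
Rule 2: /a/ before nasal /ŋ/ → [ã]
Rule 2: /e/ before nasal /ŋ/ → [ẽ]

[abafdã+ŋgẽŋgal]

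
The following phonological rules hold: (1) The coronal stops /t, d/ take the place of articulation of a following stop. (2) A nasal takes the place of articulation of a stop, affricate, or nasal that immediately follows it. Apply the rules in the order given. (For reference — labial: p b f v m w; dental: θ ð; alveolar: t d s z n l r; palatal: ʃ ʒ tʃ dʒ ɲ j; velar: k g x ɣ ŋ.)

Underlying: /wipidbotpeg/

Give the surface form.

[wipibboppeg]

Rule 1: /d/ before /b/ (labial) → [b]
Rule 1: /t/ before /p/ (labial) → [p]
After rule 1: wipibboppeg
Rule 2: no segment meets the rule's conditions; no change.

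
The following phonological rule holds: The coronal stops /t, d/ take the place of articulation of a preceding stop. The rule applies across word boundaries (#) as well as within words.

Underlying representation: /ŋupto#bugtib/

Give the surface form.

/t/ after /p/ (labial) → [p]
/t/ after /g/ (velar) → [k]

[ŋuppo#bugkib]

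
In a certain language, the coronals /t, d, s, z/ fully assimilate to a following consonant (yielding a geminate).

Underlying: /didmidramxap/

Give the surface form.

[dimmirramxap]

/d/ before /m/ → [m] (total assimilation)
/d/ before /r/ → [r] (total assimilation)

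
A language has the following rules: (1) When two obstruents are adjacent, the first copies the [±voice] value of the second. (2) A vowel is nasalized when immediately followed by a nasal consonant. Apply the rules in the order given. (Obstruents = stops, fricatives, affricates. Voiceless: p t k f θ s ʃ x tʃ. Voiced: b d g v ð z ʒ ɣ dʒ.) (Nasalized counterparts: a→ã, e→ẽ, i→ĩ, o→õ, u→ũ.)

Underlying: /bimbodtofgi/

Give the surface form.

Rule 1: /d/ before /t/ (voiceless) → [t]
Rule 1: /f/ before /g/ (voiced) → [v]
After rule 1: bimbottovgi
Rule 2: /i/ before nasal /m/ → [ĩ]

[bĩmbottovgi]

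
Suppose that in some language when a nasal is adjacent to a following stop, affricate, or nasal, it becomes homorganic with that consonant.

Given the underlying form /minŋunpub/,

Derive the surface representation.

[miŋŋumpub]

/n/ before /ŋ/ (velar) → [ŋ]
/n/ before /p/ (labial) → [m]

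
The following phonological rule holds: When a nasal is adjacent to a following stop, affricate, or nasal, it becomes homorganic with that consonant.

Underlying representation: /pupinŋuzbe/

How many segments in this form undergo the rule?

1

/n/ before /ŋ/ (velar) → [ŋ]
1 segment changes.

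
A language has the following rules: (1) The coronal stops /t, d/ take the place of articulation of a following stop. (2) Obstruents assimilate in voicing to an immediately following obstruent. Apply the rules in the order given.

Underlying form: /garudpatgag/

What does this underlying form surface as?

Rule 1: /d/ before /p/ (labial) → [b]
Rule 1: /t/ before /g/ (velar) → [k]
After rule 1: garubpakgag
Rule 2: /b/ before /p/ (voiceless) → [p]
Rule 2: /k/ before /g/ (voiced) → [g]

[garuppaggag]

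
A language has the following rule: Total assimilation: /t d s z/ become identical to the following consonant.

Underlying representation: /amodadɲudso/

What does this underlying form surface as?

[amodaɲɲusso]

/d/ before /ɲ/ → [ɲ] (total assimilation)
/d/ before /s/ → [s] (total assimilation)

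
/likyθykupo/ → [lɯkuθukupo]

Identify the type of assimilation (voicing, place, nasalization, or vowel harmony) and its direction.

/i/→[ɯ] /y/→[u] /y/→[u].
Vowels agree with the last vowel, so the harmony is regressive.

vowel harmony, regressive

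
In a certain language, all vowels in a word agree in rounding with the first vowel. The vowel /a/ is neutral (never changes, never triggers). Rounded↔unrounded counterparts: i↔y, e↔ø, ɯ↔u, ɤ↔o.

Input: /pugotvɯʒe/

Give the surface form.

/ɯ/ harmonizes with /u/ ([+round]) → [u]
/e/ harmonizes with /u/ ([+round]) → [ø]

[pugotvuʒø]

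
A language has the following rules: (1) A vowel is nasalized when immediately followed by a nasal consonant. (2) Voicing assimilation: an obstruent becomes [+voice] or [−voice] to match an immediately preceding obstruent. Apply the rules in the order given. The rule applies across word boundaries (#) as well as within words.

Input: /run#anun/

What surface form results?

[rũn#ãnũn]

Rule 1: /u/ before nasal /n/ → [ũ]
Rule 1: /a/ before nasal /n/ → [ã]
Rule 1: /u/ before nasal /n/ → [ũ]
After rule 1: rũn#ãnũn
Rule 2: no segment meets the rule's conditions; no change.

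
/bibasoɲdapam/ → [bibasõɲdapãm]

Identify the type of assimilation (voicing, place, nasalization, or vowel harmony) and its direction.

/o/→[õ] /a/→[ã].
Each target copies a feature from the following segment, so the direction is regressive.

nasalization, regressive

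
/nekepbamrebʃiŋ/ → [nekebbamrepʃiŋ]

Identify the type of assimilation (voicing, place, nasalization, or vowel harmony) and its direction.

voicing assimilation, regressive

/p/→[b] /b/→[p].
Each target copies a feature from the following segment, so the direction is regressive.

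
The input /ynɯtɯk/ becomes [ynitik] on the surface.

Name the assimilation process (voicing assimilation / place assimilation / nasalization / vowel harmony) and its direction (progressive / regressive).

vowel harmony, progressive

/ɯ/→[i] /ɯ/→[i].
Vowels agree with the first vowel, so the harmony is progressive.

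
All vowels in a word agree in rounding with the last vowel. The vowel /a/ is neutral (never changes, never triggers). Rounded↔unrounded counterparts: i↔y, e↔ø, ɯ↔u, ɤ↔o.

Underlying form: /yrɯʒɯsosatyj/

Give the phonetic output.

/ɯ/ harmonizes with /y/ ([+round]) → [u]
/ɯ/ harmonizes with /y/ ([+round]) → [u]

[yruʒusosatyj]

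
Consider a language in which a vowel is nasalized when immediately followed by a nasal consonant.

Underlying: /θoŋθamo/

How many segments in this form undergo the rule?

/o/ before nasal /ŋ/ → [õ]
/a/ before nasal /m/ → [ã]
2 segments change.

2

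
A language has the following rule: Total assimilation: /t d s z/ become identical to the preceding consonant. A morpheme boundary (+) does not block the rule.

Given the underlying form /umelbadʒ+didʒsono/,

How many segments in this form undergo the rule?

/d/ after /dʒ/ → [dʒ] (total assimilation)
/s/ after /dʒ/ → [dʒ] (total assimilation)
2 segments change.

2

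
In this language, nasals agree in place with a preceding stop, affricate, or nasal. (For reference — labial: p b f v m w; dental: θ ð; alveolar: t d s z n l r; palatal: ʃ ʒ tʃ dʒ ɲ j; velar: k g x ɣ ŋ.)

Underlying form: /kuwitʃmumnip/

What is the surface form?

/m/ after /tʃ/ (palatal) → [ɲ]
/n/ after /m/ (labial) → [m]

[kuwitʃɲummip]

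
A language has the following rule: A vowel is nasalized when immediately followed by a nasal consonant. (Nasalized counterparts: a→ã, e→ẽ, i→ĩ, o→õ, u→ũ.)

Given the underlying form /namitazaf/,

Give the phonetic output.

[nãmitazaf]

/a/ before nasal /m/ → [ã]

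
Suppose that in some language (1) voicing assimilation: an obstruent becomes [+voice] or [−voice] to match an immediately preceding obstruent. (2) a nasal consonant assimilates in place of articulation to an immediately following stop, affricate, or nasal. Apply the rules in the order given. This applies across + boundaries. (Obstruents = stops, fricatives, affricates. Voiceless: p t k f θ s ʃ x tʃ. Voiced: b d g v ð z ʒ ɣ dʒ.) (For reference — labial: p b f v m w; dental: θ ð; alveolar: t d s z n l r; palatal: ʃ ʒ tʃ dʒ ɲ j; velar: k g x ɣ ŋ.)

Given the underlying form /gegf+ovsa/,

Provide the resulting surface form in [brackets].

Rule 1: /f/ after /g/ (voiced) → [v]
Rule 1: /s/ after /v/ (voiced) → [z]
After rule 1: gegv+ovza
Rule 2: no segment meets the rule's conditions; no change.

[gegv+ovza]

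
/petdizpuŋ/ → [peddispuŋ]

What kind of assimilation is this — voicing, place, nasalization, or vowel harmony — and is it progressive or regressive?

voicing assimilation, regressive

/t/→[d] /z/→[s].
Each target copies a feature from the following segment, so the direction is regressive.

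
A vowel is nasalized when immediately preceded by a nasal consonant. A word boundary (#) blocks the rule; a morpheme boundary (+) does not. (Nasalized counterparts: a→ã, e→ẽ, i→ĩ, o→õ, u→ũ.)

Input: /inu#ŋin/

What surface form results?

/u/ after nasal /n/ → [ũ]
/i/ after nasal /ŋ/ → [ĩ]

[inũ#ŋĩn]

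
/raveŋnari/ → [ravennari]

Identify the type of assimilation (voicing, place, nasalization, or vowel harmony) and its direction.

place assimilation, regressive

/ŋ/→[n].
Each target copies a feature from the following segment, so the direction is regressive.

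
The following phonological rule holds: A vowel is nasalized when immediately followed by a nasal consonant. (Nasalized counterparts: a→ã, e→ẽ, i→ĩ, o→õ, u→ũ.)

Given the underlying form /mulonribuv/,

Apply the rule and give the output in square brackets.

[mulõnribuv]

/o/ before nasal /n/ → [õ]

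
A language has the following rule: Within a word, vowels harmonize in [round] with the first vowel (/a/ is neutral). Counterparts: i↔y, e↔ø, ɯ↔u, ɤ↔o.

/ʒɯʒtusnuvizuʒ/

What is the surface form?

[ʒɯʒtɯsnɯvizɯʒ]

/u/ harmonizes with /ɯ/ ([-round]) → [ɯ]
/u/ harmonizes with /ɯ/ ([-round]) → [ɯ]
/u/ harmonizes with /ɯ/ ([-round]) → [ɯ]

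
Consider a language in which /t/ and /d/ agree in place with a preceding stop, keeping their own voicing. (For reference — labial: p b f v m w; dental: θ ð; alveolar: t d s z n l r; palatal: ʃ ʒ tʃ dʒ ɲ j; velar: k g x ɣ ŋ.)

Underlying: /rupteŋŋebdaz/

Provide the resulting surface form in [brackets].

[ruppeŋŋebbaz]

/t/ after /p/ (labial) → [p]
/d/ after /b/ (labial) → [b]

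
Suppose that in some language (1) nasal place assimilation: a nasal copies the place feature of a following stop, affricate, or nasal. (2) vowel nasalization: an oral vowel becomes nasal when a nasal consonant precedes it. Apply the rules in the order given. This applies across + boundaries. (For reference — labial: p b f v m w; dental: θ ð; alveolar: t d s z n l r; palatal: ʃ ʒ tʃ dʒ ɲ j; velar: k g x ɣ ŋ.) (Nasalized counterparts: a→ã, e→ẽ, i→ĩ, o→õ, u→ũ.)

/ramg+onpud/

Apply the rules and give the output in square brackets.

[raŋg+ompud]

Rule 1: /m/ before /g/ (velar) → [ŋ]
Rule 1: /n/ before /p/ (labial) → [m]
After rule 1: raŋg+ompud
Rule 2: no segment meets the rule's conditions; no change.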